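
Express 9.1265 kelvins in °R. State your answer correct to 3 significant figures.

16.4 °R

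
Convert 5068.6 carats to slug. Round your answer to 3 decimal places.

0.069 slug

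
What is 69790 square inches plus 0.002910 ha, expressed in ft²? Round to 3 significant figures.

798 ft²

69790 in² = 484.653 ft² and 0.002910 ha = 313.230 ft².
484.653 + 313.230 ≈ 798 ft².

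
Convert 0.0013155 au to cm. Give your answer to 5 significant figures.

1.9680 × 10^10 cm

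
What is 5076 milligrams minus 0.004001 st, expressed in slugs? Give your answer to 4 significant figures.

-0.001393 slug

5076 mg = 0.000347816 slug and 0.004001 st = 0.00174097 slug.
0.000347816 − 0.00174097 ≈ -0.001393 slug.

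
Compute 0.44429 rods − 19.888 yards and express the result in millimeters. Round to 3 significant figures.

-16000 millimeters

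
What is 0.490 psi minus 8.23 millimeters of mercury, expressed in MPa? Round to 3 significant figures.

0.490 psi = 0.00337843 MPa and 8.23 mmHg = 0.00109724 MPa.
0.00337843 − 0.00109724 ≈ 0.00228 MPa.

0.00228 MPa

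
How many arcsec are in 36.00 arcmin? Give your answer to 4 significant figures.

2160 arcseconds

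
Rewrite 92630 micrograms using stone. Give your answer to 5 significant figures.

1 μg = 1.57473 × 10^-10 st.
So 92630 × 1.57473 × 10^-10 ≈ 1.4587 × 10^-5 st.

1.4587 × 10^-5 st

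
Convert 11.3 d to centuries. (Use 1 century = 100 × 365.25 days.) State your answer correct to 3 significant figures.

0.000309 century

1 day = 2.73785 × 10^-5 century.
11.3 × 2.73785 × 10^-5 ≈ 0.000309 century.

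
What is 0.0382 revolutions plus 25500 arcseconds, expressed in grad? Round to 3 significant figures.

23.2 grad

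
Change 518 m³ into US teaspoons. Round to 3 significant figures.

1 cubic meter = 202884 US tsp.
Then 518 × 202884 ≈ 1.05e+8 US tsp.

1.05e+8 US teaspoons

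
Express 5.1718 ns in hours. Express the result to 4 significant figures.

1.437e-12 hours

1 nanosecond = 2.77778e-13 h.
Thus 5.1718 × 2.77778e-13 ≈ 1.437e-12 h.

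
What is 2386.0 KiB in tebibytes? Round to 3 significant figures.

2.22 × 10^-6 tebibytes

1 KiB = 9.31323 × 10^-10 TiB.
Thus 2386.0 × 9.31323 × 10^-10 ≈ 2.22 × 10^-6 TiB.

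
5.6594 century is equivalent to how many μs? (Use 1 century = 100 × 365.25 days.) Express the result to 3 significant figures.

1.79 × 10^16 μs

1 century = 3.15576 × 10^15 microseconds.
So 5.6594 × 3.15576 × 10^15 ≈ 1.79 × 10^16 μs.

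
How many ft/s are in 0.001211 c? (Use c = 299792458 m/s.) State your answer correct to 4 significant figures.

1 c = 9.83571 × 10^8 ft/s.
0.001211 × 9.83571 × 10^8 ≈ 1.191 × 10^6 ft/s.

1.191 × 10^6 ft/s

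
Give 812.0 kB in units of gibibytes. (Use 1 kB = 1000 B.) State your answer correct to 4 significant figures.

1 kB = 9.31323 × 10^-7 gibibytes.
812.0 × 9.31323 × 10^-7 ≈ 0.0007562 GiB.

0.0007562 gibibytes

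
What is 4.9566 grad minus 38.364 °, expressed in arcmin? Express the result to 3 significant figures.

-2030 arcminutes

4.9566 grad = 267.656 arcmin and 38.364 ° = 2301.84 arcmin.
267.656 − 2301.84 ≈ -2030 arcmin.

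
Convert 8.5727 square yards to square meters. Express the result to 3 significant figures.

7.17 square meters

1 yd² = 0.836127 square meters.
8.5727 × 0.836127 ≈ 7.17 m².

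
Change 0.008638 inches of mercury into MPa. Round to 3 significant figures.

1 inHg = 0.00338639 megapascals.
Then 0.008638 × 0.00338639 ≈ 2.93e-5 MPa.

2.93e-5 MPa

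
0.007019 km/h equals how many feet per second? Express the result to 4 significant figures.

0.006397 ft/s

1 kilometer per hour = 0.911344 ft/s.
Thus 0.007019 × 0.911344 ≈ 0.006397 ft/s.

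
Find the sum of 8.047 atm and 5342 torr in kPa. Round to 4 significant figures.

8.047 atm = 815.362 kPa and 5342 torr = 712.208 kPa.
815.362 + 712.208 ≈ 1528 kPa.

1528 kPa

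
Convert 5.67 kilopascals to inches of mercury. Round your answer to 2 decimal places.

1.67 inHg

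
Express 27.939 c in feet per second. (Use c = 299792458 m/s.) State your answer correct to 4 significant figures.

2.748e+10 ft/s

1 c = 9.83571e+8 ft/s.
Thus 27.939 × 9.83571e+8 ≈ 2.748e+10 ft/s.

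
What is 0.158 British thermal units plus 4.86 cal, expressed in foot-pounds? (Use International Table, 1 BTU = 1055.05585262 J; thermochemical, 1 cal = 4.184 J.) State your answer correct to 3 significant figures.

0.158 BTU = 122.951 ft·lbf and 4.86 cal = 14.9978 ft·lbf.
122.951 + 14.9978 ≈ 138 ft·lbf.

138 ft·lbf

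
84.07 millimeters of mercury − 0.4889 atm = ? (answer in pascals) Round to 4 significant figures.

84.07 mmHg = 11208.4 Pa and 0.4889 atm = 49537.8 Pa.
11208.4 − 49537.8 ≈ -38330 Pa.

-38330 pascals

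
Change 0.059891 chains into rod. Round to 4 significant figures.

0.2396 rod

1 chain = 4.00000 rods.
Then 0.059891 × 4.00000 ≈ 0.2396 rod.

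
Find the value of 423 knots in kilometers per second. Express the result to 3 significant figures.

0.218 km/s

1 knot = 0.000514444 km/s.
423 × 0.000514444 ≈ 0.218 km/s.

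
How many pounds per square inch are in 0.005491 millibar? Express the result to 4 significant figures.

1 millibar = 0.0145038 psi.
Then 0.005491 × 0.0145038 ≈ 7.964 × 10^-5 psi.

7.964 × 10^-5 pounds per square inch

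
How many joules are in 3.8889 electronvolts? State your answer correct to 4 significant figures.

1 electronvolt = 1.60218e-19 J.
3.8889 × 1.60218e-19 ≈ 6.231e-19 J.

6.231e-19 J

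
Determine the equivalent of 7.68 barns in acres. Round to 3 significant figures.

1 barn = 2.47105e-32 acre.
Thus 7.68 × 2.47105e-32 ≈ 1.90e-31 acre.

1.90e-31 acre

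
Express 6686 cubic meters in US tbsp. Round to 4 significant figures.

1 cubic meter = 67628.0 US tbsp.
So 6686 × 67628.0 ≈ 4.522 × 10^8 US tbsp.

4.522 × 10^8 US tablespoons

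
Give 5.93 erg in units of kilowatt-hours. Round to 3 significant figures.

1.65e-13 kilowatt-hours

1 erg = 2.77778e-14 kWh.
5.93 × 2.77778e-14 ≈ 1.65e-13 kWh.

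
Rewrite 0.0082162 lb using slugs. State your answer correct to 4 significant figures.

0.0002554 slug

1 lb = 0.0310810 slug.
Then 0.0082162 × 0.0310810 ≈ 0.0002554 slug.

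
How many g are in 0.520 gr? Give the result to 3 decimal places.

0.034 grams

1 grain = 0.0647989 g.
Then 0.520 × 0.0647989 ≈ 0.034 g.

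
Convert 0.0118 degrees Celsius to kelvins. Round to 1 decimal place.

K = °C + 273.15.
Applying the formula gives 273.2 K.

273.2 kelvins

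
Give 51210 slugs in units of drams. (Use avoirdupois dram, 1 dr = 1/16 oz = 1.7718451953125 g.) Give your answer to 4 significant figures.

4.218 × 10^8 dr

1 slug = 8236.56 dr.
51210 × 8236.56 ≈ 4.218 × 10^8 dr.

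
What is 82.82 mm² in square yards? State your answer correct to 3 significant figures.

9.91 × 10^-5 yd²

1 square millimeter = 1.19599 × 10^-6 yd².
82.82 × 1.19599 × 10^-6 ≈ 9.91 × 10^-5 yd².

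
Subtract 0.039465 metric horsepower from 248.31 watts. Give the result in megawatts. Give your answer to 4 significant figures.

248.31 W = 0.000248310 MW and 0.039465 PS = 2.90265e-5 MW.
0.000248310 − 2.90265e-5 ≈ 0.0002193 MW.

0.0002193 megawatts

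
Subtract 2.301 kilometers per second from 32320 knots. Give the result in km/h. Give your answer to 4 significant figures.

51570 km/h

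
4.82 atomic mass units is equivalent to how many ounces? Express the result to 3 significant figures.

2.82e-25 oz

1 atomic mass unit = 5.85738e-26 ounces.
Thus 4.82 × 5.85738e-26 ≈ 2.82e-25 oz.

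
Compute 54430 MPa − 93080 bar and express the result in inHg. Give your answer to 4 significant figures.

54430 MPa = 1.60732e+7 inHg and 93080 bar = 2.74865e+6 inHg.
1.60732e+7 − 2.74865e+6 ≈ 1.332e+7 inHg.

1.332e+7 inHg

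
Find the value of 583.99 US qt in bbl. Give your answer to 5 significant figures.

3.4761 bbl

1 US qt = 0.00595238 bbl.
583.99 × 0.00595238 ≈ 3.4761 bbl.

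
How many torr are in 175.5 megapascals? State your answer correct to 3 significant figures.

1.32e+6 torr

1 MPa = 7500.62 torr.
Thus 175.5 × 7500.62 ≈ 1.32e+6 torr.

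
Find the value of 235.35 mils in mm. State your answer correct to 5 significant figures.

5.9779 mm

1 mil = 0.0254000 millimeters.
Thus 235.35 × 0.0254000 ≈ 5.9779 mm.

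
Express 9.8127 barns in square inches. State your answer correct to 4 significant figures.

1.521e-24 in²

1 barn = 1.55000e-25 square inches.
Thus 9.8127 × 1.55000e-25 ≈ 1.521e-24 in².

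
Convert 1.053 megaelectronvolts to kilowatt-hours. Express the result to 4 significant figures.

1 megaelectronvolt = 4.45049 × 10^-20 kWh.
Then 1.053 × 4.45049 × 10^-20 ≈ 4.686 × 10^-20 kWh.

4.686 × 10^-20 kilowatt-hours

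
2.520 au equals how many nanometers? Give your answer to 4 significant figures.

1 astronomical unit = 1.49598 × 10^20 nm.
Then 2.520 × 1.49598 × 10^20 ≈ 3.770 × 10^20 nm.

3.770 × 10^20 nm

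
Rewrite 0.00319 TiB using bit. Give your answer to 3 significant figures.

2.81e+10 bits

1 tebibyte = 8.79609e+12 bits.
Then 0.00319 × 8.79609e+12 ≈ 2.81e+10 bit.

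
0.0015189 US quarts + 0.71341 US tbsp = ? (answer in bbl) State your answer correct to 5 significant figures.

7.5392 × 10^-5 bbl

0.0015189 US qt = 9.04107 × 10^-6 bbl and 0.71341 US tbsp = 6.63514 × 10^-5 bbl.
9.04107 × 10^-6 + 6.63514 × 10^-5 ≈ 7.5392 × 10^-5 bbl.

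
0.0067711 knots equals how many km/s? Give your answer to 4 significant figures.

3.483e-6 km/s

1 knot = 0.000514444 kilometers per second.
Then 0.0067711 × 0.000514444 ≈ 3.483e-6 km/s.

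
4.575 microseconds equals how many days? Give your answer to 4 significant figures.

1 μs = 1.15741e-11 d.
Thus 4.575 × 1.15741e-11 ≈ 5.295e-11 d.

5.295e-11 d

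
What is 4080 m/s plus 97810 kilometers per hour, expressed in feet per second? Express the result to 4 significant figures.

102500 ft/s

4080 m/s = 13385.8 ft/s and 97810 km/h = 89138.6 ft/s.
13385.8 + 89138.6 ≈ 102500 ft/s.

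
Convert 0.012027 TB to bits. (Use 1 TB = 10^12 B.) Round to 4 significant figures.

1 terabyte = 8.00000 × 10^12 bit.
So 0.012027 × 8.00000 × 10^12 ≈ 9.622 × 10^10 bit.

9.622 × 10^10 bit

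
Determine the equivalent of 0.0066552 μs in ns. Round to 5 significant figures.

6.6552 nanoseconds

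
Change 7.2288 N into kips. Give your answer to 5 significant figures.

1 newton = 0.000224809 kip.
Then 7.2288 × 0.000224809 ≈ 0.0016251 kip.

0.0016251 kip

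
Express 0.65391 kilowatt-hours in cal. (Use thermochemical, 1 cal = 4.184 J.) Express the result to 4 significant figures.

562600 cal

1 kWh = 860421 cal.
Thus 0.65391 × 860421 ≈ 562600 cal.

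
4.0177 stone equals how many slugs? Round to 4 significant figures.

1.748 slug

1 stone = 0.435133 slug.
4.0177 × 0.435133 ≈ 1.748 slug.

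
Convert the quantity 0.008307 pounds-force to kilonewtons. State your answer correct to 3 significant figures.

1 lbf = 0.00444822 kilonewtons.
Then 0.008307 × 0.00444822 ≈ 3.70 × 10^-5 kN.

3.70 × 10^-5 kilonewtons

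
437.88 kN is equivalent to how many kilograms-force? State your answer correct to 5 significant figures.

44651 kgf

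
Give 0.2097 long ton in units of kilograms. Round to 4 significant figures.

1 long ton = 1016.05 kg.
So 0.2097 × 1016.05 ≈ 213.1 kg.

213.1 kg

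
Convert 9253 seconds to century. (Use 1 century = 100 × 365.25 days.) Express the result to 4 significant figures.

2.932e-6 century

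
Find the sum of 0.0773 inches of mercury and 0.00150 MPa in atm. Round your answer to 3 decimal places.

0.0773 inHg = 0.00258345 atm and 0.00150 MPa = 0.0148038 atm.
0.00258345 + 0.0148038 ≈ 0.017 atm.

0.017 atmospheres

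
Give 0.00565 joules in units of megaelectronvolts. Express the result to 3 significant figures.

1 joule = 6.24151 × 10^12 megaelectronvolts.
Then 0.00565 × 6.24151 × 10^12 ≈ 3.53 × 10^10 MeV.

3.53 × 10^10 megaelectronvolts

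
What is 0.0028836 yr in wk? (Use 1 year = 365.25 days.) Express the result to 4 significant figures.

1 yr = 52.1786 wk.
0.0028836 × 52.1786 ≈ 0.1505 wk.

0.1505 weeks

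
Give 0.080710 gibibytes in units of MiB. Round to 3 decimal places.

82.647 mebibytes

1 GiB = 1024.00 MiB.
So 0.080710 × 1024.00 ≈ 82.647 MiB.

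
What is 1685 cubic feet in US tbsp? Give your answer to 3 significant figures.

3.23e+6 US tbsp

1 cubic foot = 1915.01 US tbsp.
Then 1685 × 1915.01 ≈ 3.23e+6 US tbsp.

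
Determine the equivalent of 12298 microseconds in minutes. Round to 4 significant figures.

0.0002050 minutes

1 μs = 1.66667 × 10^-8 minutes.
Thus 12298 × 1.66667 × 10^-8 ≈ 0.0002050 min.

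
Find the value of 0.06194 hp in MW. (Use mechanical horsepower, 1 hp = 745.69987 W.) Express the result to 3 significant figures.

4.62 × 10^-5 MW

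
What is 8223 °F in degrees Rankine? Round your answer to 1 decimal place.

8682.7 °R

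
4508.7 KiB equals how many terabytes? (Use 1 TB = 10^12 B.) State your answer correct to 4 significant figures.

4.617 × 10^-6 terabytes

1 KiB = 1.02400 × 10^-9 TB.
Thus 4508.7 × 1.02400 × 10^-9 ≈ 4.617 × 10^-6 TB.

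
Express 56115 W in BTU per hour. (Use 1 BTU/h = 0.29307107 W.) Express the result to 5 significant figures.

191470 BTU per hour

1 watt = 3.41214 BTU/h.
Thus 56115 × 3.41214 ≈ 191470 BTU/h.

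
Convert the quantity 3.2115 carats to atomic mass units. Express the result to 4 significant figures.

3.868 × 10^23 atomic mass units

1 ct = 1.20443 × 10^23 u.
Thus 3.2115 × 1.20443 × 10^23 ≈ 3.868 × 10^23 u.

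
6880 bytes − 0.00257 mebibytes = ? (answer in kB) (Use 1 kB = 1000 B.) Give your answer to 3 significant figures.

6880 B = 6.88000 kB and 0.00257 MiB = 2.69484 kB.
6.88000 − 2.69484 ≈ 4.19 kB.

4.19 kilobytes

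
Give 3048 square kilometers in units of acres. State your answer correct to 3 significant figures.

1 square kilometer = 247.105 acre.
3048 × 247.105 ≈ 753000 acre.

753000 acres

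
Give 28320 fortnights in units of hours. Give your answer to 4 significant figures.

9.516 × 10^6 hours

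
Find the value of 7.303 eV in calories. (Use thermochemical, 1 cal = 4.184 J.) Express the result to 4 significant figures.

2.797e-19 cal

1 eV = 3.82929e-20 cal.
So 7.303 × 3.82929e-20 ≈ 2.797e-19 cal.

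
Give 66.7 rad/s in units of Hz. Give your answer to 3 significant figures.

1 rad/s = 0.159155 Hz.
So 66.7 × 0.159155 ≈ 10.6 Hz.

10.6 hertz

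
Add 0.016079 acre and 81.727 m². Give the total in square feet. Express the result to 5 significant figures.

1580.1 square feet

0.016079 acre = 700.401 ft² and 81.727 m² = 879.702 ft².
700.401 + 879.702 ≈ 1580.1 ft².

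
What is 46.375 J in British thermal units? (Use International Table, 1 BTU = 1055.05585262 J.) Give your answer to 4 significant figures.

0.04396 British thermal units

1 J = 0.000947817 BTU.
46.375 × 0.000947817 ≈ 0.04396 BTU.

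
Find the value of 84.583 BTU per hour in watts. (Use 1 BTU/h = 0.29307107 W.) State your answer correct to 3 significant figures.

24.8 W

1 BTU/h = 0.293071 watts.
Then 84.583 × 0.293071 ≈ 24.8 W.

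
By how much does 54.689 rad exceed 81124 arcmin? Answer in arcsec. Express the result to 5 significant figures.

6.4130 × 10^6 arcsec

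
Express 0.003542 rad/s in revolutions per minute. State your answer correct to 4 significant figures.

0.03382 rpm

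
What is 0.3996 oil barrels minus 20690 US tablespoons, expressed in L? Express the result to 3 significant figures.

-242 liters

0.3996 bbl = 63.5313 L and 20690 US tbsp = 305.938 L.
63.5313 − 305.938 ≈ -242 L.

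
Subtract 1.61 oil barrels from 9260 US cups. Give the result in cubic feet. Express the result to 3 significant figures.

9260 US cup = 77.3676 ft³ and 1.61 bbl = 9.03948 ft³.
77.3676 − 9.03948 ≈ 68.3 ft³.

68.3 cubic feet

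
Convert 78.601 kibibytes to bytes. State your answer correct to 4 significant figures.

80490 B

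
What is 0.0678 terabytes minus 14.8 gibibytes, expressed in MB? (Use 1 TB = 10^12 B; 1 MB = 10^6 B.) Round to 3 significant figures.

51900 megabytes

0.0678 TB = 67800.0 MB and 14.8 GiB = 15891.4 MB.
67800.0 − 15891.4 ≈ 51900 MB.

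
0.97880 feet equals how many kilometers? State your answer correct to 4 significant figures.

1 ft = 0.000304800 km.
Thus 0.97880 × 0.000304800 ≈ 0.0002983 km.

0.0002983 km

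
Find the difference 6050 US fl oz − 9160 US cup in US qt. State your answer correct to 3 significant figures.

6050 US fl oz = 189.0625 US qt and 9160 US cup = 2290.000 US qt.
189.0625 − 2290.000 ≈ -2100 US qt.

-2100 US qt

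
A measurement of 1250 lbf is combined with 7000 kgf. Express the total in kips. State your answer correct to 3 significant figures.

16.7 kips

1250 lbf = 1.25000 kip and 7000 kgf = 15.4324 kip.
1.25000 + 15.4324 ≈ 16.7 kip.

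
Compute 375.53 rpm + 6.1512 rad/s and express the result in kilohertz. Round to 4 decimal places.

0.0072 kilohertz

375.53 rpm = 0.00625883 kHz and 6.1512 rad/s = 0.000978994 kHz.
0.00625883 + 0.000978994 ≈ 0.0072 kHz.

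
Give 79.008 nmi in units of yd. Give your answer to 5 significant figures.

1 nmi = 2025.37 yards.
Then 79.008 × 2025.37 ≈ 160020 yd.

160020 yards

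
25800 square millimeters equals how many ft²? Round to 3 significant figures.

0.278 ft²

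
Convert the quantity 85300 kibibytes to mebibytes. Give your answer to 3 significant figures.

83.3 mebibytes

1 kibibyte = 0.0009765625 MiB.
Then 85300 × 0.0009765625 ≈ 83.3 MiB.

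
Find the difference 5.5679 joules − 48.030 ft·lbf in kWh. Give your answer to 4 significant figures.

5.5679 J = 1.54664 × 10^-6 kWh and 48.030 ft·lbf = 1.80889 × 10^-5 kWh.
1.54664 × 10^-6 − 1.80889 × 10^-5 ≈ -1.654 × 10^-5 kWh.

-1.654 × 10^-5 kilowatt-hours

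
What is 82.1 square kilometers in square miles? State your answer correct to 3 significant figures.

31.7 square miles

1 km² = 0.386102 mi².
Thus 82.1 × 0.386102 ≈ 31.7 mi².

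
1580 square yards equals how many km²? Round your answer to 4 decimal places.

0.0013 km²

1 square yard = 8.36127 × 10^-7 square kilometers.
Thus 1580 × 8.36127 × 10^-7 ≈ 0.0013 km².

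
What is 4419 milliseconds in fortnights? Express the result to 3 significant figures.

1 ms = 8.26720 × 10^-10 fortnight.
4419 × 8.26720 × 10^-10 ≈ 3.65 × 10^-6 fortnight.

3.65 × 10^-6 fortnights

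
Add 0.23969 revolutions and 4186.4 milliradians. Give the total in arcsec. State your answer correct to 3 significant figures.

0.23969 rev = 310638 arcsec and 4186.4 mrad = 863507 arcsec.
310638 + 863507 ≈ 1.17 × 10^6 arcsec.

1.17 × 10^6 arcsec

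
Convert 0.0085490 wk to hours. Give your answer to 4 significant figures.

1 week = 168.000 h.
Then 0.0085490 × 168.000 ≈ 1.436 h.

1.436 hours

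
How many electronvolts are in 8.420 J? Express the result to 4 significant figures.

5.255e+19 electronvolts

1 J = 6.24151e+18 eV.
8.420 × 6.24151e+18 ≈ 5.255e+19 eV.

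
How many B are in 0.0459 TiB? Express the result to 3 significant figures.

1 TiB = 1.09951 × 10^12 B.
Then 0.0459 × 1.09951 × 10^12 ≈ 5.05 × 10^10 B.

5.05 × 10^10 B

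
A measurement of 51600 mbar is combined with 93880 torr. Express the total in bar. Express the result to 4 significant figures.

176.8 bar

51600 mbar = 51.6000 bar and 93880 torr = 125.163 bar.
51.6000 + 125.163 ≈ 176.8 bar.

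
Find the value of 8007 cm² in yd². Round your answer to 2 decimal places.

1 cm² = 0.000119599 square yards.
Thus 8007 × 0.000119599 ≈ 0.96 yd².

0.96 square yards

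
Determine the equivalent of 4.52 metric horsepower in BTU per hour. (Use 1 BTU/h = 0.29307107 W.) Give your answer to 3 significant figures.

11300 BTU/h

1 PS = 2509.63 BTU per hour.
4.52 × 2509.63 ≈ 11300 BTU/h.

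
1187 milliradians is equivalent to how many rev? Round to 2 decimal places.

0.19 revolutions

1 milliradian = 0.000159155 revolutions.
So 1187 × 0.000159155 ≈ 0.19 rev.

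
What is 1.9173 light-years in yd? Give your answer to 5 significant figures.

1 light-year = 1.03464 × 10^16 yd.
Then 1.9173 × 1.03464 × 10^16 ≈ 1.9837 × 10^16 yd.

1.9837 × 10^16 yards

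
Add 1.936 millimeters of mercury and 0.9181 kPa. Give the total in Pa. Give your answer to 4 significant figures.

1176 Pa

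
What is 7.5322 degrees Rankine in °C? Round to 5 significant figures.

-268.97 degrees Celsius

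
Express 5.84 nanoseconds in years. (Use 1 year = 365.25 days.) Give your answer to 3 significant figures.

1 ns = 3.16881e-17 yr.
Then 5.84 × 3.16881e-17 ≈ 1.85e-16 yr.

1.85e-16 years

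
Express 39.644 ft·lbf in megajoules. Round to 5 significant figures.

5.3750e-5 megajoules

1 foot-pound = 1.35582e-6 MJ.
Then 39.644 × 1.35582e-6 ≈ 5.3750e-5 MJ.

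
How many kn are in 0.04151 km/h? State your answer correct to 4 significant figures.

0.02241 kn

1 km/h = 0.539957 kn.
0.04151 × 0.539957 ≈ 0.02241 kn.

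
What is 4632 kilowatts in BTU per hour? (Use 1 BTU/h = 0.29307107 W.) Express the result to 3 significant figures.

1.58 × 10^7 BTU/h

1 kilowatt = 3412.14 BTU per hour.
Then 4632 × 3412.14 ≈ 1.58 × 10^7 BTU/h.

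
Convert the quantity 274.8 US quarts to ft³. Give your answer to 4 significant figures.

1 US qt = 0.0334201 ft³.
Then 274.8 × 0.0334201 ≈ 9.184 ft³.

9.184 cubic feet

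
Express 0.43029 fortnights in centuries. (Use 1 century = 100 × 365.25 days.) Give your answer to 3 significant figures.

0.000165 centuries

1 fortnight = 0.000383299 century.
So 0.43029 × 0.000383299 ≈ 0.000165 century.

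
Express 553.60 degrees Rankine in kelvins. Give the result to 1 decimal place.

°R = K × 9/5.
Applying the formula gives 307.6 K.

307.6 K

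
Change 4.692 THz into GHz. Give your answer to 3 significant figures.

1 terahertz = 1000.00 GHz.
4.692 × 1000.00 ≈ 4690 GHz.

4690 GHz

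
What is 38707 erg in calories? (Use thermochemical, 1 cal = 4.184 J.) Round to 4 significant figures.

0.0009251 cal

1 erg = 2.39006e-8 cal.
So 38707 × 2.39006e-8 ≈ 0.0009251 cal.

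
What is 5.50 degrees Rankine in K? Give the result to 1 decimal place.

3.1 K

°R = K × 9/5.
Applying the formula gives 3.1 K.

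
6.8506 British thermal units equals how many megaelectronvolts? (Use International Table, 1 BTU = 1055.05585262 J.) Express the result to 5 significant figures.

1 British thermal unit = 6.58514e+15 MeV.
So 6.8506 × 6.58514e+15 ≈ 4.5112e+16 MeV.

4.5112e+16 megaelectronvolts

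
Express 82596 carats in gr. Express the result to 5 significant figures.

254930 grains

1 ct = 3.08647 grains.
82596 × 3.08647 ≈ 254930 gr.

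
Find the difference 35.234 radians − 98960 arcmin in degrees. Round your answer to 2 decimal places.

369.43 °

35.234 rad = 2018.76 ° and 98960 arcmin = 1649.33 °.
2018.76 − 1649.33 ≈ 369.43 °.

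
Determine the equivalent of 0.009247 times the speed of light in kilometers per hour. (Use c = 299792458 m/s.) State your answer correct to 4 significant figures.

9.980e+6 km/h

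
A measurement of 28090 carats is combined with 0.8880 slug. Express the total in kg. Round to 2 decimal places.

18.58 kilograms

28090 ct = 5.61800 kg and 0.8880 slug = 12.9594 kg.
5.61800 + 12.9594 ≈ 18.58 kg.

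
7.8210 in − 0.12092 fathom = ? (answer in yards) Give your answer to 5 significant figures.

-0.024590 yd

7.8210 in = 0.217250 yd and 0.12092 fathom = 0.241840 yd.
0.217250 − 0.241840 ≈ -0.024590 yd.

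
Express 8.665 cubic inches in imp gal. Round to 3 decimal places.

1 cubic inch = 0.00360465 imp gal.
So 8.665 × 0.00360465 ≈ 0.031 imp gal.

0.031 imperial gallons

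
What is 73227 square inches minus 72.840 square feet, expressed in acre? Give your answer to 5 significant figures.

73227 in² = 0.0116740 acre and 72.840 ft² = 0.00167218 acre.
0.0116740 − 0.00167218 ≈ 0.010002 acre.

0.010002 acre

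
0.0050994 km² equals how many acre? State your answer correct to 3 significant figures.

1.26 acre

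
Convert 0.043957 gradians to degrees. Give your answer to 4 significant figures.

0.03956 degrees

1 gradian = 0.900000 degrees.
Then 0.043957 × 0.900000 ≈ 0.03956 °.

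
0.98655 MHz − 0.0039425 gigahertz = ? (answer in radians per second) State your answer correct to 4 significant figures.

0.98655 MHz = 6.19868 × 10^6 rad/s and 0.0039425 GHz = 2.47715 × 10^7 rad/s.
6.19868 × 10^6 − 2.47715 × 10^7 ≈ -1.857 × 10^7 rad/s.

-1.857 × 10^7 radians per second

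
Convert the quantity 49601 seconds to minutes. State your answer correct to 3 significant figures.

1 s = 0.0166667 minutes.
Then 49601 × 0.0166667 ≈ 827 min.

827 min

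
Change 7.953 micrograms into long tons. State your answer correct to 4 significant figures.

7.827e-12 long tons

1 microgram = 9.84207e-13 long ton.
Then 7.953 × 9.84207e-13 ≈ 7.827e-12 long ton.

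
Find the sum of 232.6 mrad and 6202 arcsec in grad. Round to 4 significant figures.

232.6 mrad = 14.8078 grad and 6202 arcsec = 1.91420 grad.
14.8078 + 1.91420 ≈ 16.72 grad.

16.72 grad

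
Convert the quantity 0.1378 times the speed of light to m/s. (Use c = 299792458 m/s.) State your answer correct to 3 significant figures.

4.13e+7 meters per second

1 c = 2.99792e+8 m/s.
Then 0.1378 × 2.99792e+8 ≈ 4.13e+7 m/s.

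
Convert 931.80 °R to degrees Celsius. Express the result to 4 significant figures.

244.5 °C

°R = (°C + 273.15) × 9/5.
Applying the formula gives 244.5 °C.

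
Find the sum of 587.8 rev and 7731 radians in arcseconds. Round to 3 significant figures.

2.36 × 10^9 arcseconds

587.8 rev = 7.61789 × 10^8 arcsec and 7731 rad = 1.59463 × 10^9 arcsec.
7.61789 × 10^8 + 1.59463 × 10^9 ≈ 2.36 × 10^9 arcsec.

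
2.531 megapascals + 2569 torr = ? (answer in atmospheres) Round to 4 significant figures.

2.531 MPa = 24.9790 atm and 2569 torr = 3.38026 atm.
24.9790 + 3.38026 ≈ 28.36 atm.

28.36 atm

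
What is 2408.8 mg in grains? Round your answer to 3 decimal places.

37.173 gr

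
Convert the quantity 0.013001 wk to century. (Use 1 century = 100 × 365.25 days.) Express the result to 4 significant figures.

2.492e-6 century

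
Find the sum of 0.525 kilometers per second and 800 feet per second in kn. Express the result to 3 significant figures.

0.525 km/s = 1020.52 kn and 800 ft/s = 473.987 kn.
1020.52 + 473.987 ≈ 1490 kn.

1490 knots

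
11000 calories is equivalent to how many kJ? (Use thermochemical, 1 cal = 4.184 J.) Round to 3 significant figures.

1 cal = 0.00418400 kJ.
11000 × 0.00418400 ≈ 46.0 kJ.

46.0 kJ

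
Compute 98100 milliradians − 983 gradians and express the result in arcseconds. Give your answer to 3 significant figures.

1.70e+7 arcsec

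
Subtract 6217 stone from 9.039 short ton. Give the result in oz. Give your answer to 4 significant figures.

9.039 short ton = 289248 oz and 6217 st = 1.39261e+6 oz.
289248 − 1.39261e+6 ≈ -1.103e+6 oz.

-1.103e+6 ounces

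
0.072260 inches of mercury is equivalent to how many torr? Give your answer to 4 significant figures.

1 inHg = 25.4000 torr.
Then 0.072260 × 25.4000 ≈ 1.835 torr.

1.835 torr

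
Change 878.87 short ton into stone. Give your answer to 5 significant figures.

125550 st

1 short ton = 142.857 stone.
878.87 × 142.857 ≈ 125550 st.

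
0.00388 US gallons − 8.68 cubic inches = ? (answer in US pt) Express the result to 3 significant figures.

-0.270 US pints

0.00388 US gal = 0.0310400 US pt and 8.68 in³ = 0.300606 US pt.
0.0310400 − 0.300606 ≈ -0.270 US pt.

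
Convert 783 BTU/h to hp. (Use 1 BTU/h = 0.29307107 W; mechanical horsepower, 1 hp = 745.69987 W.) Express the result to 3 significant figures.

1 BTU/h = 0.000393015 hp.
Thus 783 × 0.000393015 ≈ 0.308 hp.

0.308 hp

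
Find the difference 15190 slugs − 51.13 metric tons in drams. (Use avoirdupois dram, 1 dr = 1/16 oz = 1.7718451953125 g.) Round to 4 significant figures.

15190 slug = 1.25113 × 10^8 dr and 51.13 t = 2.88569 × 10^7 dr.
1.25113 × 10^8 − 2.88569 × 10^7 ≈ 9.626 × 10^7 dr.

9.626 × 10^7 dr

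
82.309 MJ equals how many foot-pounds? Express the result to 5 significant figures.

6.0708 × 10^7 foot-pounds

1 megajoule = 737562 foot-pounds.
Then 82.309 × 737562 ≈ 6.0708 × 10^7 ft·lbf.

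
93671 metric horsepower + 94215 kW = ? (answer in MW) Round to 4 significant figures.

163.1 megawatts

93671 PS = 68.8949 MW and 94215 kW = 94.2150 MW.
68.8949 + 94.2150 ≈ 163.1 MW.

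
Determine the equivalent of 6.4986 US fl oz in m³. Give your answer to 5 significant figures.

1 US fl oz = 2.95735e-5 m³.
Thus 6.4986 × 2.95735e-5 ≈ 0.00019219 m³.

0.00019219 m³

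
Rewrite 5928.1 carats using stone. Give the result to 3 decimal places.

0.187 st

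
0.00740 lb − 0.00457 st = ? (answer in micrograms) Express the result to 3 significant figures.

0.00740 lb = 3.35658 × 10^6 μg and 0.00457 st = 2.90208 × 10^7 μg.
3.35658 × 10^6 − 2.90208 × 10^7 ≈ -2.57 × 10^7 μg.

-2.57 × 10^7 μg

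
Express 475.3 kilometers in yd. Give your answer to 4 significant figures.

519800 yd

1 kilometer = 1093.61 yd.
So 475.3 × 1093.61 ≈ 519800 yd.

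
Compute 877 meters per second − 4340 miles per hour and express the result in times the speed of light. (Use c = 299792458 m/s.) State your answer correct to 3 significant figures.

-3.55e-6 c

877 m/s = 2.92536e-6 c and 4340 mph = 6.47166e-6 c.
2.92536e-6 − 6.47166e-6 ≈ -3.55e-6 c.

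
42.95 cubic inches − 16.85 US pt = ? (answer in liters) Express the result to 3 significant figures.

-7.27 L

42.95 in³ = 0.703824 L and 16.85 US pt = 7.97302 L.
0.703824 − 7.97302 ≈ -7.27 L.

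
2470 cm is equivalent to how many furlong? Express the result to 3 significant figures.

1 centimeter = 4.97097 × 10^-5 furlong.
2470 × 4.97097 × 10^-5 ≈ 0.123 furlong.

0.123 furlong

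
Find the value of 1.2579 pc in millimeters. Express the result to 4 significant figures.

1 parsec = 3.08568e+19 millimeters.
So 1.2579 × 3.08568e+19 ≈ 3.881e+19 mm.

3.881e+19 mm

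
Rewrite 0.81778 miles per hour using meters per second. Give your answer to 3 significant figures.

0.366 meters per second

1 mile per hour = 0.447040 meters per second.
Thus 0.81778 × 0.447040 ≈ 0.366 m/s.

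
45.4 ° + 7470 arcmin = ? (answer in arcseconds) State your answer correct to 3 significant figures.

45.4 ° = 163440 arcsec and 7470 arcmin = 448200 arcsec.
163440 + 448200 ≈ 612000 arcsec.

612000 arcsec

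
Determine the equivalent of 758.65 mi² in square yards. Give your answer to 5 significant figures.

2.3500 × 10^9 square yards

1 mi² = 3.09760 × 10^6 yd².
Then 758.65 × 3.09760 × 10^6 ≈ 2.3500 × 10^9 yd².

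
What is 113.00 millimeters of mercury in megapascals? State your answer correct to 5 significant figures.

0.015065 MPa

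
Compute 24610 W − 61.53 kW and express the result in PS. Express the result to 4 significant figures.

24610 W = 33.4603 PS and 61.53 kW = 83.6575 PS.
33.4603 − 83.6575 ≈ -50.20 PS.

-50.20 PS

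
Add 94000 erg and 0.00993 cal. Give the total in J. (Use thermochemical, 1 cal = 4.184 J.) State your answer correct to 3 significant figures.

94000 erg = 0.00940000 J and 0.00993 cal = 0.0415471 J.
0.00940000 + 0.0415471 ≈ 0.0509 J.

0.0509 joules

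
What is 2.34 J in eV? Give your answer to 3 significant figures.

1 joule = 6.24151 × 10^18 electronvolts.
So 2.34 × 6.24151 × 10^18 ≈ 1.46 × 10^19 eV.

1.46 × 10^19 eV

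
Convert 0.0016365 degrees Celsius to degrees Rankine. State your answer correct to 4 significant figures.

°R = (°C + 273.15) × 9/5.
Applying the formula gives 491.7 °R.

491.7 °R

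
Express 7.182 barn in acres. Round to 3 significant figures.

1.77 × 10^-31 acres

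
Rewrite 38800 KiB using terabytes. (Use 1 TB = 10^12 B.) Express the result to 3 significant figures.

1 KiB = 1.02400 × 10^-9 terabytes.
Thus 38800 × 1.02400 × 10^-9 ≈ 3.97 × 10^-5 TB.

3.97 × 10^-5 TB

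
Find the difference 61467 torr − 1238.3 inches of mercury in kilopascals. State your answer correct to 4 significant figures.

4002 kPa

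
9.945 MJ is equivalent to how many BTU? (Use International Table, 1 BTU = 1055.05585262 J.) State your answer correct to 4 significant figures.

1 MJ = 947.817 BTU.
Then 9.945 × 947.817 ≈ 9426 BTU.

9426 BTU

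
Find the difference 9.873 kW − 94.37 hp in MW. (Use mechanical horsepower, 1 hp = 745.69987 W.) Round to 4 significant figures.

-0.06050 MW

9.873 kW = 0.00987300 MW and 94.37 hp = 0.0703717 MW.
0.00987300 − 0.0703717 ≈ -0.06050 MW.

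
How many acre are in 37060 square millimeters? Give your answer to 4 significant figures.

9.158 × 10^-6 acre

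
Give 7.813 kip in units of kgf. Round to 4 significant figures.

1 kip = 453.592 kgf.
So 7.813 × 453.592 ≈ 3544 kgf.

3544 kgf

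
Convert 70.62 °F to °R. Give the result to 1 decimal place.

°R = °F + 459.67.
Applying the formula gives 530.3 °R.

530.3 °R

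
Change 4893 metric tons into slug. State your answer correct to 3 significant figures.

335000 slug

1 t = 68.5218 slug.
Thus 4893 × 68.5218 ≈ 335000 slug.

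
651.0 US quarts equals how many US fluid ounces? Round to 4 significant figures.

20830 US fl oz

1 US qt = 32.0000 US fl oz.
651.0 × 32.0000 ≈ 20830 US fl oz.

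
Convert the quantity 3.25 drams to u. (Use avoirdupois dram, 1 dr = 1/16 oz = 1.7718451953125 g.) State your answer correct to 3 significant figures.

3.47e+24 u

1 dr = 1.06703e+24 atomic mass units.
3.25 × 1.06703e+24 ≈ 3.47e+24 u.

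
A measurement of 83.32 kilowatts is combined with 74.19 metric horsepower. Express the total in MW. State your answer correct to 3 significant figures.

83.32 kW = 0.0833200 MW and 74.19 PS = 0.0545667 MW.
0.0833200 + 0.0545667 ≈ 0.138 MW.

0.138 MW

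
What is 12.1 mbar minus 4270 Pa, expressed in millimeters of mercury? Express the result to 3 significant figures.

-23.0 mmHg

12.1 mbar = 9.07575 mmHg and 4270 Pa = 32.0276 mmHg.
9.07575 − 32.0276 ≈ -23.0 mmHg.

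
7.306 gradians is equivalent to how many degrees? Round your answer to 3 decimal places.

1 gradian = 0.900000 degrees.
Thus 7.306 × 0.900000 ≈ 6.575 °.

6.575 °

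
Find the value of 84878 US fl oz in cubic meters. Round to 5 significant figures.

1 US fl oz = 2.95735 × 10^-5 m³.
84878 × 2.95735 × 10^-5 ≈ 2.5101 m³.

2.5101 m³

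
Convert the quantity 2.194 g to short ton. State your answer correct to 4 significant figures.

1 gram = 1.10231e-6 short ton.
2.194 × 1.10231e-6 ≈ 2.418e-6 short ton.

2.418e-6 short ton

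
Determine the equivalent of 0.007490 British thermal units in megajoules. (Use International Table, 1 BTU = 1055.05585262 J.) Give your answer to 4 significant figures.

7.902 × 10^-6 MJ

1 British thermal unit = 0.00105506 MJ.
Thus 0.007490 × 0.00105506 ≈ 7.902 × 10^-6 MJ.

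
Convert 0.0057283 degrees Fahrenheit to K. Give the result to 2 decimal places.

255.38 K

K = (°F + 459.67) × 5/9.
Applying the formula gives 255.38 K.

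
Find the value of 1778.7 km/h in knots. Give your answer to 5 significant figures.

960.42 kn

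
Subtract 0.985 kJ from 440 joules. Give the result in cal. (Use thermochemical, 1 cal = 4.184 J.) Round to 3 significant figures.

440 J = 105.163 cal and 0.985 kJ = 235.421 cal.
105.163 − 235.421 ≈ -130 cal.

-130 cal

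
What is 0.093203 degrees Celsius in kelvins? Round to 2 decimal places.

K = °C + 273.15.
Applying the formula gives 273.24 K.

273.24 K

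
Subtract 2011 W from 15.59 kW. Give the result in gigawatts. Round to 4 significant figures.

1.358e-5 GW

15.59 kW = 1.55900e-5 GW and 2011 W = 2.01100e-6 GW.
1.55900e-5 − 2.01100e-6 ≈ 1.358e-5 GW.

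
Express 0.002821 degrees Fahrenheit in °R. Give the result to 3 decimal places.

459.673 °R

°R = °F + 459.67.
Applying the formula gives 459.673 °R.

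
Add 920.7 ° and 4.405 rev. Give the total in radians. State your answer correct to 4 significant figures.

43.75 rad

920.7 ° = 16.0692 rad and 4.405 rev = 27.6774 rad.
16.0692 + 27.6774 ≈ 43.75 rad.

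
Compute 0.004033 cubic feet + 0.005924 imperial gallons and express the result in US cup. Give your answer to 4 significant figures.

0.5965 US cup

0.004033 ft³ = 0.482703 US cup and 0.005924 imp gal = 0.113831 US cup.
0.482703 + 0.113831 ≈ 0.5965 US cup.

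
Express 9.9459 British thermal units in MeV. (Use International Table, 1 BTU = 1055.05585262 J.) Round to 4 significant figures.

6.550 × 10^16 MeV

1 British thermal unit = 6.58514 × 10^15 megaelectronvolts.
Then 9.9459 × 6.58514 × 10^15 ≈ 6.550 × 10^16 MeV.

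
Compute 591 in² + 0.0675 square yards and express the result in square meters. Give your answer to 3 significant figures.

0.438 square meters

591 in² = 0.381290 m² and 0.0675 yd² = 0.0564386 m².
0.381290 + 0.0564386 ≈ 0.438 m².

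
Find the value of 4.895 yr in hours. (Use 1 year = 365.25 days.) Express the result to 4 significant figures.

42910 h

1 yr = 8766.00 hours.
Thus 4.895 × 8766.00 ≈ 42910 h.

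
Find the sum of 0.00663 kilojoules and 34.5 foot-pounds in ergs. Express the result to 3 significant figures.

0.00663 kJ = 6.63000e+7 erg and 34.5 ft·lbf = 4.67757e+8 erg.
6.63000e+7 + 4.67757e+8 ≈ 5.34e+8 erg.

5.34e+8 erg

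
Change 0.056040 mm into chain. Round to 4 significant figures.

1 millimeter = 4.97097 × 10^-5 chains.
Then 0.056040 × 4.97097 × 10^-5 ≈ 2.786 × 10^-6 chain.

2.786 × 10^-6 chain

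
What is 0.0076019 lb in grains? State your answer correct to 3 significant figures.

1 pound = 7000.00 gr.
So 0.0076019 × 7000.00 ≈ 53.2 gr.

53.2 gr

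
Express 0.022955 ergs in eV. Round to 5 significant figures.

1.4327e+10 eV

1 erg = 6.24151e+11 electronvolts.
Then 0.022955 × 6.24151e+11 ≈ 1.4327e+10 eV.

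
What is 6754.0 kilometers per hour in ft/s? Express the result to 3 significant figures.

1 kilometer per hour = 0.911344 ft/s.
So 6754.0 × 0.911344 ≈ 6160 ft/s.

6160 feet per second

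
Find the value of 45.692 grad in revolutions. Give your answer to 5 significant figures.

1 gradian = 0.00250000 rev.
Then 45.692 × 0.00250000 ≈ 0.11423 rev.

0.11423 rev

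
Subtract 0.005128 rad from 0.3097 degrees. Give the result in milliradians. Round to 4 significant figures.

0.2773 mrad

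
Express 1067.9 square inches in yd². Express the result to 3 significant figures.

0.824 square yards

1 in² = 0.000771605 yd².
Then 1067.9 × 0.000771605 ≈ 0.824 yd².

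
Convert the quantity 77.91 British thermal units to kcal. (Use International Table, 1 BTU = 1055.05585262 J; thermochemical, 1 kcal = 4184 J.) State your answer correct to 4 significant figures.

19.65 kilocalories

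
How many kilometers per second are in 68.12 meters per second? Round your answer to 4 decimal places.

0.0681 km/s

1 meter per second = 0.00100000 km/s.
68.12 × 0.00100000 ≈ 0.0681 km/s.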